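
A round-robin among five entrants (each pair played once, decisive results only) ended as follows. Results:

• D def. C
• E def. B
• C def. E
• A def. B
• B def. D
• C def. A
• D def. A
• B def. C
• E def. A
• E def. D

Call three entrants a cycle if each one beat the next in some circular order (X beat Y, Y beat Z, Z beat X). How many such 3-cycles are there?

4

Of the C(5,3) = 10 triples, the cyclic ones are: {A, B, C}; {A, B, D}; {B, C, E}; {C, D, E}.
That is 4.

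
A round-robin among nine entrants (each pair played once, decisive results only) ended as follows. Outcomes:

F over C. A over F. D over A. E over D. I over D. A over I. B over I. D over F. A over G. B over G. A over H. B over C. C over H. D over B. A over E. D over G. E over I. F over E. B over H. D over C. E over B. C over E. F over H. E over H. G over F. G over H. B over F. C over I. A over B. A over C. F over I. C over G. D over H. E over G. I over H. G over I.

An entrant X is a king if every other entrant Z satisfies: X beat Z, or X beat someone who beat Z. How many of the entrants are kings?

A reaches everyone (king).
B cannot reach A in two steps.
C cannot reach A in two steps.
D reaches everyone (king).
E reaches everyone (king).
F cannot reach A in two steps.
G cannot reach A, B in two steps.
H cannot reach A, B, C, D, E, F, G, I in two steps.
I cannot reach E in two steps.
Kings: A, D, E — 3.

3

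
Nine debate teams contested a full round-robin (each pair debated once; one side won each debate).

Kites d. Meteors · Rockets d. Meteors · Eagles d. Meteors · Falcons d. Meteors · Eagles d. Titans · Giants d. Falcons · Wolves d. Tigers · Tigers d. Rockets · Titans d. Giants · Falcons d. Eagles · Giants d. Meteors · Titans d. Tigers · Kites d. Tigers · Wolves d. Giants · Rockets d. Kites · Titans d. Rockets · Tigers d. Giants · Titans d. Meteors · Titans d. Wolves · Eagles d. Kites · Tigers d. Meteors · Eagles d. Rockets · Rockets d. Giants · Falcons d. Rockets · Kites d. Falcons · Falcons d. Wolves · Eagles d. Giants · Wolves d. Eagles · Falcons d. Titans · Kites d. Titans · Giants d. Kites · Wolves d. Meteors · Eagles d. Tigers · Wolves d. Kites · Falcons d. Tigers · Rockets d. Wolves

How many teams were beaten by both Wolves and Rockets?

Wolves beat: Tigers, Kites, Giants, Meteors, Eagles.
Rockets beat: Kites, Giants, Wolves, Meteors.
Both beat: Kites, Giants, Meteors — 3.

3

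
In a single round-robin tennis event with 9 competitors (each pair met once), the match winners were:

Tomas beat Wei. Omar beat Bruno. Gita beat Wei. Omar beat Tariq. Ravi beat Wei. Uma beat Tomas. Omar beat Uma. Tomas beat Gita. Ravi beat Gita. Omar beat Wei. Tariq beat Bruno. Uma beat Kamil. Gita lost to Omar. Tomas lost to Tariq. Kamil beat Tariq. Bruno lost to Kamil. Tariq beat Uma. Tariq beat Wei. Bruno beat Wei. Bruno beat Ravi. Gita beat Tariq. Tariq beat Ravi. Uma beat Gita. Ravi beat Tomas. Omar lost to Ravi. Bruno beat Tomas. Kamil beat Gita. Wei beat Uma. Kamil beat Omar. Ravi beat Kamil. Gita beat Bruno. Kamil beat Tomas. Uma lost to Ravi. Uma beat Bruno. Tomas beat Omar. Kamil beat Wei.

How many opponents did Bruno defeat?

Bruno's results: beat Ravi, Wei, Tomas; lost to Kamil, Uma, Tariq, Omar, Gita.
That is 3 wins.

3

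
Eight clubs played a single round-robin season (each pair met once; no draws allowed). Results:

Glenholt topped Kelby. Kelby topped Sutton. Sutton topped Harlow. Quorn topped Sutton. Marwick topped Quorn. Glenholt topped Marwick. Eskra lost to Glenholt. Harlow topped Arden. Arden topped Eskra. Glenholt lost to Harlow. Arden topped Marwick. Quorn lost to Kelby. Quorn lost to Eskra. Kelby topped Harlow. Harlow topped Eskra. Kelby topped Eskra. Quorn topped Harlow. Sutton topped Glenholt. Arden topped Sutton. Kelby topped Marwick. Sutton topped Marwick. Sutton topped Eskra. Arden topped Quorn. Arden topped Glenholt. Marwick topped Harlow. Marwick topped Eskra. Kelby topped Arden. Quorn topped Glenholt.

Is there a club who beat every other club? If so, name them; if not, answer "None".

None

Highest win total is Kelby with 6 (out of 7 possible).
Kelby lost to Glenholt, so no club went undefeated.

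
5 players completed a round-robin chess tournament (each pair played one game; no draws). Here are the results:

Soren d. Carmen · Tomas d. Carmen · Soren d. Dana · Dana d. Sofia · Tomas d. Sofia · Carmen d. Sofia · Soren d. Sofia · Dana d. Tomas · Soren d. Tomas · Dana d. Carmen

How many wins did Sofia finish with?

Sofia's results: beat no one; lost to Soren, Dana, Tomas, Carmen.
That is 0 wins.

0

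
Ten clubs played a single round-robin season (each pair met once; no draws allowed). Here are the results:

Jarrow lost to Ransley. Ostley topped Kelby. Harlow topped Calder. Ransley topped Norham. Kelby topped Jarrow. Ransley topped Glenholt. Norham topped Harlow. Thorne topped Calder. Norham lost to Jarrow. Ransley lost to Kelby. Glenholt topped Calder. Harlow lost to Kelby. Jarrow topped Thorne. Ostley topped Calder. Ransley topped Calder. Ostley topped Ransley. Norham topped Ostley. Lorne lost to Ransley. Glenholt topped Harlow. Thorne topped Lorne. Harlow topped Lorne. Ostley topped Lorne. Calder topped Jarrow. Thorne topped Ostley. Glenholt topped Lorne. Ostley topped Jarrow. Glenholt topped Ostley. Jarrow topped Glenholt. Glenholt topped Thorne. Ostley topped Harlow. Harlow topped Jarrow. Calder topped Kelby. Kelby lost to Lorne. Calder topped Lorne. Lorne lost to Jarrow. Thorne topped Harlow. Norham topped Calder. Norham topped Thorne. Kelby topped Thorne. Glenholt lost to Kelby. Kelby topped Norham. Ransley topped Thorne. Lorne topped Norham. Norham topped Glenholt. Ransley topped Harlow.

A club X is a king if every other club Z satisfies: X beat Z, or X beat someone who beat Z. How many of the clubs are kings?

6

Ransley reaches everyone (king).
Norham reaches everyone (king).
Glenholt reaches everyone (king).
Jarrow cannot reach Ransley in two steps.
Ostley reaches everyone (king).
Kelby reaches everyone (king).
Harlow cannot reach Ransley, Ostley in two steps.
Lorne reaches everyone (king).
Thorne cannot reach Glenholt in two steps.
Calder cannot reach Ostley in two steps.
Kings: Ransley, Norham, Glenholt, Ostley, Kelby, Lorne — 6.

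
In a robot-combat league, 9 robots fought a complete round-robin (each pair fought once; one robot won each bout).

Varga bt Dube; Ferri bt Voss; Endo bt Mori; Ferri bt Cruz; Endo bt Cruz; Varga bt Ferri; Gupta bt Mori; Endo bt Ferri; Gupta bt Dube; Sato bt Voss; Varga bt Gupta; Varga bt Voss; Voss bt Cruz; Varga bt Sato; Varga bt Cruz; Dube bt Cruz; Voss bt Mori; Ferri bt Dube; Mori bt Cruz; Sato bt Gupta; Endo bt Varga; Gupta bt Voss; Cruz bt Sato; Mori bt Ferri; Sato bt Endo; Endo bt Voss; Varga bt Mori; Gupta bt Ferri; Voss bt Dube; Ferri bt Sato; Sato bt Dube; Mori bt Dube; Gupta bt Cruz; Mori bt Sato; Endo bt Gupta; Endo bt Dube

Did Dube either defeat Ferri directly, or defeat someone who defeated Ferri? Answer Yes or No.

No

Dube did not beat Ferri directly.
Dube beat Cruz, but each of them lost to Ferri. No two-step path.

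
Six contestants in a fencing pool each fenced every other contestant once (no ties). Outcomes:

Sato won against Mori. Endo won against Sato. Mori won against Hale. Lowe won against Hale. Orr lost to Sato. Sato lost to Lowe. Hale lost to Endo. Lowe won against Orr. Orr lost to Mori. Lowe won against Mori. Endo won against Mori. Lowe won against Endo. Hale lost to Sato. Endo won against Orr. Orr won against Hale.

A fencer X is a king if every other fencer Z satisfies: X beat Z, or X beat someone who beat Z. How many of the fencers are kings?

1

Orr cannot reach Lowe, Mori, Endo, Sato in two steps.
Lowe reaches everyone (king).
Mori cannot reach Lowe, Endo, Sato in two steps.
Endo cannot reach Lowe in two steps.
Hale cannot reach Orr, Lowe, Mori, Endo, Sato in two steps.
Sato cannot reach Lowe, Endo in two steps.
Kings: Lowe — 1.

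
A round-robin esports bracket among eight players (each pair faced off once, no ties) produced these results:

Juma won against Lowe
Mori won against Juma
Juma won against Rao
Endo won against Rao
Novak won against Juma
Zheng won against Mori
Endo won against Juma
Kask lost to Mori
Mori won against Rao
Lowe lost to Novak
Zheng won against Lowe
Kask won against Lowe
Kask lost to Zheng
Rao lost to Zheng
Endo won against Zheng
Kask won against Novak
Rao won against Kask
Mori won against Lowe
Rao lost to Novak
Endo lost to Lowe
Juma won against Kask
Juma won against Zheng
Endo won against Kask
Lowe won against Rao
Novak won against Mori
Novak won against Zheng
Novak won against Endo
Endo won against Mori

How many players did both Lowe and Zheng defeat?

1

Lowe beat: Endo, Rao.
Zheng beat: Lowe, Mori, Kask, Rao.
Both beat: Rao — 1.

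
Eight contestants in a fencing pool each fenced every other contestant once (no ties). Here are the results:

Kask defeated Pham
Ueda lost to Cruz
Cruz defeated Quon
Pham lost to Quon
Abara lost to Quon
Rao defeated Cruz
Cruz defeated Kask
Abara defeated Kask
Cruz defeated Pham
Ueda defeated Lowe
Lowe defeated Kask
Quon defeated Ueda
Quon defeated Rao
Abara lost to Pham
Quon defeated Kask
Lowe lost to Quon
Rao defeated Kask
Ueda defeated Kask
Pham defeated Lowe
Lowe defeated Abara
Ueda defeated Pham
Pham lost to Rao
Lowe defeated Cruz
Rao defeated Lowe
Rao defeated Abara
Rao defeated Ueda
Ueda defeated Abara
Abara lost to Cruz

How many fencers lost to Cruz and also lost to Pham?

Cruz beat: Pham, Abara, Ueda, Quon, Kask.
Pham beat: Abara, Lowe.
Both beat: Abara — 1.

1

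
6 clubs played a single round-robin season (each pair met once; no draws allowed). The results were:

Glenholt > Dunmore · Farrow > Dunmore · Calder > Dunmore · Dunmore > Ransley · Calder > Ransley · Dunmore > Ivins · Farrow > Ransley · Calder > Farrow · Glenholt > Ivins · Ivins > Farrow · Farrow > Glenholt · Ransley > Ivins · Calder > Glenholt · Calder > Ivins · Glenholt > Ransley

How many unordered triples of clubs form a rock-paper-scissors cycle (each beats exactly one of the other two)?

Win totals: Ivins 1, Calder 5, Glenholt 3, Farrow 3, Ransley 1, Dunmore 2.
A club with w wins dominates both others in C(w,2) triples; summing gives 0 + 10 + 3 + 3 + 0 + 1 = 17 transitive triples.
Total triples C(6,3) = 20, so cyclic triples = 20 − 17 = 3.

3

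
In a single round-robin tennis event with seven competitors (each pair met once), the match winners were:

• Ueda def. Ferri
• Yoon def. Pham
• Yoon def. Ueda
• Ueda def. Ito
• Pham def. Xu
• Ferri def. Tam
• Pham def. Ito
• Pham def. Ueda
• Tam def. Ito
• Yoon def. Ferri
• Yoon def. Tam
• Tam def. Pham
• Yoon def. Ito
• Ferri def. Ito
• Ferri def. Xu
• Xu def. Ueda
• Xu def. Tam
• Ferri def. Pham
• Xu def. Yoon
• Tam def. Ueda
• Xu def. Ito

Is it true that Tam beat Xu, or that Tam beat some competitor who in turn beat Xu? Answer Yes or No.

Tam did not beat Xu directly.
Tam beat Pham, Ito, Ueda. Of those, Pham beat Xu.

Yes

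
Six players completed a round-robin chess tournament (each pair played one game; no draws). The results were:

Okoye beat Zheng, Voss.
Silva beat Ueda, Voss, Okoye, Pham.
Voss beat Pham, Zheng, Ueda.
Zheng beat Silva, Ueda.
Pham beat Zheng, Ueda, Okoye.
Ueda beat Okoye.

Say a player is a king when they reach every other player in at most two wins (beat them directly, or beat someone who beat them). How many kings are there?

5

Voss reaches everyone (king).
Okoye reaches everyone (king).
Ueda cannot reach Silva, Pham in two steps.
Zheng reaches everyone (king).
Silva reaches everyone (king).
Pham reaches everyone (king).
Kings: Voss, Okoye, Zheng, Silva, Pham — 5.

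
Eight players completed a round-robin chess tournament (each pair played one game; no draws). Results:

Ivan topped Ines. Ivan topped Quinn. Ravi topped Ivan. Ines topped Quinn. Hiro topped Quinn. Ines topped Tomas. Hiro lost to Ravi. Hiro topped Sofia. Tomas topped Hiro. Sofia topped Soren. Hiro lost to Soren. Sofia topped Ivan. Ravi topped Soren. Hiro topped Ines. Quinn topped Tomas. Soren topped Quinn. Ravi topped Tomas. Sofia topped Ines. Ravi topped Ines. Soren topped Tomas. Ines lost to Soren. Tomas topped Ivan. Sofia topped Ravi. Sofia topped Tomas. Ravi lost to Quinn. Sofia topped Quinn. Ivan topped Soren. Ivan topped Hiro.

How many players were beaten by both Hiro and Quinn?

0

Hiro beat: Ines, Sofia, Quinn.
Quinn beat: Ravi, Tomas.
No one was beaten by both.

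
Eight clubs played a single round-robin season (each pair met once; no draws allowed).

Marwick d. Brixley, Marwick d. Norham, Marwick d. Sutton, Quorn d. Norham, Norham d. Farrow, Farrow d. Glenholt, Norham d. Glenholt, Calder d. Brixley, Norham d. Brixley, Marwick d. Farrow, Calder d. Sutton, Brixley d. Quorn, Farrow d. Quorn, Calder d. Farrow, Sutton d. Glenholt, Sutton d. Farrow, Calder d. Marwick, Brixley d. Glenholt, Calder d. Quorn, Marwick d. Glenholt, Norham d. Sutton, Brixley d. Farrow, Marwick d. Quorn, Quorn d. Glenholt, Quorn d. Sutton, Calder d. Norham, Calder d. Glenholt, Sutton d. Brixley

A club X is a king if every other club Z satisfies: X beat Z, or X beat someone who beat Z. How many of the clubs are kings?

Sutton cannot reach Norham, Marwick, Calder in two steps.
Brixley cannot reach Marwick, Calder in two steps.
Norham cannot reach Marwick, Calder in two steps.
Marwick cannot reach Calder in two steps.
Farrow cannot reach Brixley, Marwick, Calder in two steps.
Quorn cannot reach Marwick, Calder in two steps.
Calder reaches everyone (king).
Glenholt cannot reach Sutton, Brixley, Norham, Marwick, Farrow, Quorn, Calder in two steps.
Kings: Calder — 1.

1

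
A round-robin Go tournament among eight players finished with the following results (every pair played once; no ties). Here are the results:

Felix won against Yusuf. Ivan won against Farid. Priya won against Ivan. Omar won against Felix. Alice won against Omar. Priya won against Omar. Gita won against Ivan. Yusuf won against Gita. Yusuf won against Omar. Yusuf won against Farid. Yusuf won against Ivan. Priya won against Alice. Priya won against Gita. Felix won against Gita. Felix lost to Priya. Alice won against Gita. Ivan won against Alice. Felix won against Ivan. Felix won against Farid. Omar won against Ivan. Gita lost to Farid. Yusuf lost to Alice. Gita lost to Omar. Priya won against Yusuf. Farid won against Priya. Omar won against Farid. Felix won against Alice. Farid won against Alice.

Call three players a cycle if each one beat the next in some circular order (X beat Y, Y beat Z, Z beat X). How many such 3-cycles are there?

12

Win totals: Omar 4, Yusuf 4, Priya 6, Alice 3, Ivan 2, Farid 3, Gita 1, Felix 5.
A player with w wins dominates both others in C(w,2) triples; summing gives 6 + 6 + 15 + 3 + 1 + 3 + 0 + 10 = 44 transitive triples.
Total triples C(8,3) = 56, so cyclic triples = 56 − 44 = 12.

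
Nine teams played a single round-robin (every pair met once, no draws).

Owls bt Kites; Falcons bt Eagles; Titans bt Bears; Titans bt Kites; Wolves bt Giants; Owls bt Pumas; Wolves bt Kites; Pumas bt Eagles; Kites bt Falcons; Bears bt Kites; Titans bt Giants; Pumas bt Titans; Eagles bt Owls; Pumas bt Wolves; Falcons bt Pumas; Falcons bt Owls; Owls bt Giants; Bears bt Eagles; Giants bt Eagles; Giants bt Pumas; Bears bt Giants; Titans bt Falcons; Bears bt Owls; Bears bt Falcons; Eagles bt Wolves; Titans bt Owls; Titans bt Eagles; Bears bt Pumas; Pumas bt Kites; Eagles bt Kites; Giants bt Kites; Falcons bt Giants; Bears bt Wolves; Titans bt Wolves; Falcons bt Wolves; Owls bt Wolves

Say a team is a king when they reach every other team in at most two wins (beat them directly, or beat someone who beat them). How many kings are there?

Owls cannot reach Bears in two steps.
Wolves cannot reach Owls, Bears, Titans in two steps.
Kites cannot reach Bears, Titans in two steps.
Eagles cannot reach Bears, Titans in two steps.
Bears reaches everyone (king).
Giants cannot reach Bears in two steps.
Pumas reaches everyone (king).
Titans reaches everyone (king).
Falcons cannot reach Bears in two steps.
Kings: Bears, Pumas, Titans — 3.

3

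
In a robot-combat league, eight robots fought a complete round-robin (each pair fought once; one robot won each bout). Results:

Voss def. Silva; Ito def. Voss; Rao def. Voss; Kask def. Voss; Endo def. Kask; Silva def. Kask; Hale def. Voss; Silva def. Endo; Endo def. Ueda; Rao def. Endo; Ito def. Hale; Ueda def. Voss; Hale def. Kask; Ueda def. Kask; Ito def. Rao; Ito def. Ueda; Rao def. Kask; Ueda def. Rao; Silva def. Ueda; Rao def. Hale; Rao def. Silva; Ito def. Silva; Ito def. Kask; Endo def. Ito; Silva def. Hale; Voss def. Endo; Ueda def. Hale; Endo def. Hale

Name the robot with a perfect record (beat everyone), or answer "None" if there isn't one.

Highest win total is Ito with 6 (out of 7 possible).
Ito lost to Endo, so no robot went undefeated.

None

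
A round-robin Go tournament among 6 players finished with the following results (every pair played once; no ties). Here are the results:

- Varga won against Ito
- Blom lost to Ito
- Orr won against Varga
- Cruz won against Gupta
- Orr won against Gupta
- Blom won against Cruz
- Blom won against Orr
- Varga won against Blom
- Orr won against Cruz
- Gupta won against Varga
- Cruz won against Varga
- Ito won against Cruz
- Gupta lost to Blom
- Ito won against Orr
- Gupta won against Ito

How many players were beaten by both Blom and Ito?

2

Blom beat: Cruz, Gupta, Orr.
Ito beat: Blom, Cruz, Orr.
Both beat: Cruz, Orr — 2.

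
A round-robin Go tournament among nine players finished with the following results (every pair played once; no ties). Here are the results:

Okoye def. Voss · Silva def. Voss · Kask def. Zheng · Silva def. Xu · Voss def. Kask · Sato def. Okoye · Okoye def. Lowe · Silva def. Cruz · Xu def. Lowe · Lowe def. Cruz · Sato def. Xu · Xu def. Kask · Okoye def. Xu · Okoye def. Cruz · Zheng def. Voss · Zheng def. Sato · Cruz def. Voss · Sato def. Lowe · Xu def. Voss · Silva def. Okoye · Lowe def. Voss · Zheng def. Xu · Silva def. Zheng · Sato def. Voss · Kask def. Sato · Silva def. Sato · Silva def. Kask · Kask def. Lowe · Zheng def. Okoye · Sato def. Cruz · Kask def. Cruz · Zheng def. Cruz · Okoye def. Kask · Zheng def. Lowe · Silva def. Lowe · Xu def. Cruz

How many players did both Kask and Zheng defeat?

3

Kask beat: Sato, Cruz, Zheng, Lowe.
Zheng beat: Okoye, Voss, Sato, Cruz, Xu, Lowe.
Both beat: Sato, Cruz, Lowe — 3.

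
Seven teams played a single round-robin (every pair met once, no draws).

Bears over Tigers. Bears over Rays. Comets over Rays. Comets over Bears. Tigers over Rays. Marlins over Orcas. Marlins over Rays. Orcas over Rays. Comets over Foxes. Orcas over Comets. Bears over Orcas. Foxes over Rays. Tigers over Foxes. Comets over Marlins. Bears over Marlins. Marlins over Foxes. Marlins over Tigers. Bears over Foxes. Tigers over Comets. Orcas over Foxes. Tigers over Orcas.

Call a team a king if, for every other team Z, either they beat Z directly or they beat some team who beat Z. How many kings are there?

3

Tigers reaches everyone (king).
Foxes cannot reach Tigers, Orcas, Comets, Bears, Marlins in two steps.
Orcas cannot reach Tigers in two steps.
Comets reaches everyone (king).
Rays cannot reach Tigers, Foxes, Orcas, Comets, Bears, Marlins in two steps.
Bears reaches everyone (king).
Marlins cannot reach Bears in two steps.
Kings: Tigers, Comets, Bears — 3.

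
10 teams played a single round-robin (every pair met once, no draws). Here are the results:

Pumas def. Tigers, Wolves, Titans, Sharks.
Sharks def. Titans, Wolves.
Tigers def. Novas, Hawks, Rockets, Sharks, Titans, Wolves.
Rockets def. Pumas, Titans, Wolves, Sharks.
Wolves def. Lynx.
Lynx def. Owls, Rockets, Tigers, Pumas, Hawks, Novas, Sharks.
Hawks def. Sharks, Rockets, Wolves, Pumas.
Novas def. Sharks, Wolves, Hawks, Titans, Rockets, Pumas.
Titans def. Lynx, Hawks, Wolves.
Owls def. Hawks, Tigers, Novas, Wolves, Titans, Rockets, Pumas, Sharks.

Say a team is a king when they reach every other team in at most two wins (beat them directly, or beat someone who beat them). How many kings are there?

Wolves cannot reach Titans in two steps.
Titans reaches everyone (king).
Novas cannot reach Owls in two steps.
Tigers cannot reach Owls in two steps.
Rockets cannot reach Novas, Owls in two steps.
Hawks cannot reach Novas, Owls in two steps.
Owls reaches everyone (king).
Pumas cannot reach Owls in two steps.
Lynx reaches everyone (king).
Sharks cannot reach Novas, Tigers, Rockets, Owls, Pumas in two steps.
Kings: Titans, Owls, Lynx — 3.

3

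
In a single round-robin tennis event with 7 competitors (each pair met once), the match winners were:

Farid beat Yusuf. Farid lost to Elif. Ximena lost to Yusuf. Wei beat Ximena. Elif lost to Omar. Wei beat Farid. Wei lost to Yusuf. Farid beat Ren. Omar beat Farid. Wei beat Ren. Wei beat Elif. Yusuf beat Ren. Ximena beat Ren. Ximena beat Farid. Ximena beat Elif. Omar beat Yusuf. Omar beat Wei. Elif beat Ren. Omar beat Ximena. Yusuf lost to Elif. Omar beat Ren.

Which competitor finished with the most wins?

Win totals: Omar 6, Elif 3, Farid 2, Ren 0, Ximena 3, Wei 4, Yusuf 3.
Omar leads with 6 wins (next highest: 4).

Omar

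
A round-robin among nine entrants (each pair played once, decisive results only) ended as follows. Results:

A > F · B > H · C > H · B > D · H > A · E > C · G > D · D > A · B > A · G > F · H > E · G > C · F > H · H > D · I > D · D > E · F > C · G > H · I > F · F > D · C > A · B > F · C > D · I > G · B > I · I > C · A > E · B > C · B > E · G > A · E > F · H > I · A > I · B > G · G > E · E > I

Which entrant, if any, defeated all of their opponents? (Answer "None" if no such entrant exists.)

B

B has 8 wins out of 8 opponents — a perfect record.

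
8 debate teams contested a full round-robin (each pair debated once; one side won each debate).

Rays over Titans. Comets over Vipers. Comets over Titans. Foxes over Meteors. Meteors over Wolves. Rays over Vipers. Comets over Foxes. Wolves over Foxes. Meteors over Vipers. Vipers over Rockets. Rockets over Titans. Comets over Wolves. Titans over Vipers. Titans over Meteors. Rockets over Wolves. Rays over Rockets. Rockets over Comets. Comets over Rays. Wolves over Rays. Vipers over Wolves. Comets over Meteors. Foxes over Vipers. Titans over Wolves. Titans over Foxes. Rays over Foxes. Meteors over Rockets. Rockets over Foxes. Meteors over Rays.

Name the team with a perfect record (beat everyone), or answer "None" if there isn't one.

Highest win total is Comets with 6 (out of 7 possible).
Comets lost to Rockets, so no team went undefeated.

None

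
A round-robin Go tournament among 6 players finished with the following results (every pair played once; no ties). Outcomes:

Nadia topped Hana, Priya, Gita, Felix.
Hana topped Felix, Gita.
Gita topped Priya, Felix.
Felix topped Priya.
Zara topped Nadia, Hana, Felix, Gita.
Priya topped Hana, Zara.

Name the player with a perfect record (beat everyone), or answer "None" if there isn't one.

Highest win total is Zara with 4 (out of 5 possible).
Zara lost to Priya, so no player went undefeated.

None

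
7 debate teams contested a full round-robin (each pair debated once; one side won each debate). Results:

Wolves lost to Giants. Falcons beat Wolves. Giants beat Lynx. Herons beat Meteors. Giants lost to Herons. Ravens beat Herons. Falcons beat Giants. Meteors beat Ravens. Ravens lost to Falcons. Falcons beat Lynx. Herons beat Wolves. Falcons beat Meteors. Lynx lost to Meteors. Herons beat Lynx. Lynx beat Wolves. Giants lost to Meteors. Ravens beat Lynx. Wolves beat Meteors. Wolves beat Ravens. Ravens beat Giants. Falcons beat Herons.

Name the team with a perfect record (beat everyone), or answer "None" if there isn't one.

Falcons

Falcons has 6 wins out of 6 opponents — a perfect record.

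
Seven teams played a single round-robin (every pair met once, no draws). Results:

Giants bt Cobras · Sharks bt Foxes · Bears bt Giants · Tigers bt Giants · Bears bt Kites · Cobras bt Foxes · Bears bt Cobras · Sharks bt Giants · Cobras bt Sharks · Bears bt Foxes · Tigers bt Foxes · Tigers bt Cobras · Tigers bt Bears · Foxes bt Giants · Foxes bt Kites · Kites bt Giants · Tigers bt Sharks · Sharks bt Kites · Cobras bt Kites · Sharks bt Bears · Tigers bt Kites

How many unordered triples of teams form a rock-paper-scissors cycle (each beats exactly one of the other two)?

4

Win totals: Bears 4, Foxes 2, Tigers 6, Kites 1, Cobras 3, Giants 1, Sharks 4.
A team with w wins dominates both others in C(w,2) triples; summing gives 6 + 1 + 15 + 0 + 3 + 0 + 6 = 31 transitive triples.
Total triples C(7,3) = 35, so cyclic triples = 35 − 31 = 4.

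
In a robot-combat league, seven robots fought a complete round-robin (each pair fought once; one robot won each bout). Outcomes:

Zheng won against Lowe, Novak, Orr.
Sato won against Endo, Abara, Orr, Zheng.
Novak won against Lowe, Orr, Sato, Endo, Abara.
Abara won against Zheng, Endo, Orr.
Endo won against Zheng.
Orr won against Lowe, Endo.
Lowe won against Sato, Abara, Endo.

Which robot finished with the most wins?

Novak

Win totals: Endo 1, Lowe 3, Sato 4, Zheng 3, Novak 5, Orr 2, Abara 3.
Novak leads with 5 wins (next highest: 4).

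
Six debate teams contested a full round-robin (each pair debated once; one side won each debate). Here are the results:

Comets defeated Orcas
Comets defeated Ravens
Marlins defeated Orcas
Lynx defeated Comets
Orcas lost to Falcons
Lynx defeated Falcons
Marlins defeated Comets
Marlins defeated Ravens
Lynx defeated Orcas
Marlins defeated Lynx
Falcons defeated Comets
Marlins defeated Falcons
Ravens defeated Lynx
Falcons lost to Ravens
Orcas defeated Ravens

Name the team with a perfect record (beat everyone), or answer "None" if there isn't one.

Marlins

Marlins has 5 wins out of 5 opponents — a perfect record.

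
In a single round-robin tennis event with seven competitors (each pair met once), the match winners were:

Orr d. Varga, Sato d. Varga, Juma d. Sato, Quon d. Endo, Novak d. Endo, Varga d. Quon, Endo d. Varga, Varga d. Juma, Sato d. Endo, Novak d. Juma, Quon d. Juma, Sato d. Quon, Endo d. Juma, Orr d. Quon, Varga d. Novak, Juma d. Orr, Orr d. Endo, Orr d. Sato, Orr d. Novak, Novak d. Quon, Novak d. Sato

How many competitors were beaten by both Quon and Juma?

Quon beat: Juma, Endo.
Juma beat: Sato, Orr.
No one was beaten by both.

0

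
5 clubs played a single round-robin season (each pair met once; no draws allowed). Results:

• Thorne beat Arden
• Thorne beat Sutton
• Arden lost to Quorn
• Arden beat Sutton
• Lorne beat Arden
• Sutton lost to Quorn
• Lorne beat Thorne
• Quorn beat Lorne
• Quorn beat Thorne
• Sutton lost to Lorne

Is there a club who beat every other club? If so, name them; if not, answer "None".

Quorn

Quorn has 4 wins out of 4 opponents — a perfect record.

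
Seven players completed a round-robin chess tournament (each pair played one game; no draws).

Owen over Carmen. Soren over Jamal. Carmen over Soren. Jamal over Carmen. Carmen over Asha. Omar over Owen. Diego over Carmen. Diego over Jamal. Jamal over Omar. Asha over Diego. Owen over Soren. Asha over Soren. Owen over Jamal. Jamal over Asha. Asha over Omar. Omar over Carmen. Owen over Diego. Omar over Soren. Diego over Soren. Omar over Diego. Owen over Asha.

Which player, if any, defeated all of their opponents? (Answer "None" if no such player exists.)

None

Highest win total is Owen with 5 (out of 6 possible).
Owen lost to Omar, so no player went undefeated.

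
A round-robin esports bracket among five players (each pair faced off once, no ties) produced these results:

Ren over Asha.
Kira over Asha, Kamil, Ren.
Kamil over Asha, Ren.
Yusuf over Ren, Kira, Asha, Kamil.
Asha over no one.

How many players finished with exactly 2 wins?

1

Win totals: Yusuf 4, Kamil 2, Kira 3, Asha 0, Ren 1.
Exactly 2: Kamil — 1 player.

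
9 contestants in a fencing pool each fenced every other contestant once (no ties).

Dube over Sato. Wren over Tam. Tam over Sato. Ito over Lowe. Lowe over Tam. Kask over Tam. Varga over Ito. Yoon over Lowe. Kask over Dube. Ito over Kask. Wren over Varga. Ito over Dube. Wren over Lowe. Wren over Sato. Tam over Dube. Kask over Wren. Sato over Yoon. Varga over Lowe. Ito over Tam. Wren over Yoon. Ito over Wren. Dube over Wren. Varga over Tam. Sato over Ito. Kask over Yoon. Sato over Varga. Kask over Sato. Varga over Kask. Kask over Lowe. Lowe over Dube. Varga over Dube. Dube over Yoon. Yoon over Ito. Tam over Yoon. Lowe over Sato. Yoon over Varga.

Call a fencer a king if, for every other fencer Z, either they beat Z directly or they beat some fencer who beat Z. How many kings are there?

6

Sato reaches everyone (king).
Yoon reaches everyone (king).
Kask reaches everyone (king).
Varga reaches everyone (king).
Tam cannot reach Kask in two steps.
Ito reaches everyone (king).
Dube cannot reach Kask in two steps.
Lowe cannot reach Kask in two steps.
Wren reaches everyone (king).
Kings: Sato, Yoon, Kask, Varga, Ito, Wren — 6.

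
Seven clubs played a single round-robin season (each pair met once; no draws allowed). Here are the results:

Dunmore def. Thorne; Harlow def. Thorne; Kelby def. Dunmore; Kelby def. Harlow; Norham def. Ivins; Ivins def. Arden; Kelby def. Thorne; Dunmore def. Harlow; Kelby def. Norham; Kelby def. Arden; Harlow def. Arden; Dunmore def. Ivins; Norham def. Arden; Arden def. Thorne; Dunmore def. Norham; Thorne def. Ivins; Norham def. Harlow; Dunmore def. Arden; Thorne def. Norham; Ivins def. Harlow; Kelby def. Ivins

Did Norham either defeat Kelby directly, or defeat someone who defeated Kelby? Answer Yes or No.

No

Norham did not beat Kelby directly.
Norham beat Arden, Harlow, Ivins, but each of them lost to Kelby. No two-step path.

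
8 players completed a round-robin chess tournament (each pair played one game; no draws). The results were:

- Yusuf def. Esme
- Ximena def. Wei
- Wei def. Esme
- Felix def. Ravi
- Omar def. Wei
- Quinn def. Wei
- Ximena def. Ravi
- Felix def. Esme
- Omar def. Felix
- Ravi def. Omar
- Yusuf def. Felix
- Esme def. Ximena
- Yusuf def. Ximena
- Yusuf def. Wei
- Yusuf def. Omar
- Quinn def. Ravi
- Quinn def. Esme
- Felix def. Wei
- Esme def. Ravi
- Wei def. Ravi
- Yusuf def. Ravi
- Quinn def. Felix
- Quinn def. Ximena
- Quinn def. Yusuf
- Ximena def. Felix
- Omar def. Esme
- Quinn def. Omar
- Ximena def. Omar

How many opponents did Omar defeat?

Omar's results: beat Wei, Felix, Esme; lost to Yusuf, Ximena, Ravi, Quinn.
That is 3 wins.

3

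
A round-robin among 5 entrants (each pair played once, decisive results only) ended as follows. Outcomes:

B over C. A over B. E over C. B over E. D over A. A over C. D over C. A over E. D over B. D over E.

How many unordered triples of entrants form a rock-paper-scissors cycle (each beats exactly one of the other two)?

Win totals: A 3, B 2, C 0, D 4, E 1.
An entrant with w wins dominates both others in C(w,2) triples; summing gives 3 + 1 + 0 + 6 + 0 = 10 transitive triples.
Total triples C(5,3) = 10, so cyclic triples = 10 − 10 = 0.

0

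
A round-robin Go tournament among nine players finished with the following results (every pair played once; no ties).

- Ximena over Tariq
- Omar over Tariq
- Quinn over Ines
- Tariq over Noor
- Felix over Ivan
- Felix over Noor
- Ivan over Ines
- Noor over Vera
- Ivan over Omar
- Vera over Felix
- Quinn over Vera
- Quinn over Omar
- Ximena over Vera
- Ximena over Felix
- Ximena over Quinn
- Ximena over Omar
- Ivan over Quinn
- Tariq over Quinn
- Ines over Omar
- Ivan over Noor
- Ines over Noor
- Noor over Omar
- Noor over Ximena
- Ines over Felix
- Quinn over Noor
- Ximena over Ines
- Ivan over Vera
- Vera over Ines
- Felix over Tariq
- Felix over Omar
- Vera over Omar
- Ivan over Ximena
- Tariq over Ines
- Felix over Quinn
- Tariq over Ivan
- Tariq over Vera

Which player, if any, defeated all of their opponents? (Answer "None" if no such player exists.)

None

Highest win total is Ximena with 6 (out of 8 possible).
Ximena lost to Noor, Ivan, so no player went undefeated.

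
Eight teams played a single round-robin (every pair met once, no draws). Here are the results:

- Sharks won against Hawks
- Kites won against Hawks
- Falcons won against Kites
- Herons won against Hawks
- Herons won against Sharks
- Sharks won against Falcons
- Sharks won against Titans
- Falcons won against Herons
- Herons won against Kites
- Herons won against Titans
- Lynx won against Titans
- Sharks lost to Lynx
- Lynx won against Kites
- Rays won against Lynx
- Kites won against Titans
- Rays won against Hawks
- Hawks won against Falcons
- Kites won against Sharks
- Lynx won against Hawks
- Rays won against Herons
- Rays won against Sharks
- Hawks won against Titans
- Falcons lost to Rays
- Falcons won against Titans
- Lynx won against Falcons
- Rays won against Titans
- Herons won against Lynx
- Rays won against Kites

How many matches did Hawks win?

Hawks' results: beat Falcons, Titans; lost to Kites, Lynx, Rays, Sharks, Herons.
That is 2 wins.

2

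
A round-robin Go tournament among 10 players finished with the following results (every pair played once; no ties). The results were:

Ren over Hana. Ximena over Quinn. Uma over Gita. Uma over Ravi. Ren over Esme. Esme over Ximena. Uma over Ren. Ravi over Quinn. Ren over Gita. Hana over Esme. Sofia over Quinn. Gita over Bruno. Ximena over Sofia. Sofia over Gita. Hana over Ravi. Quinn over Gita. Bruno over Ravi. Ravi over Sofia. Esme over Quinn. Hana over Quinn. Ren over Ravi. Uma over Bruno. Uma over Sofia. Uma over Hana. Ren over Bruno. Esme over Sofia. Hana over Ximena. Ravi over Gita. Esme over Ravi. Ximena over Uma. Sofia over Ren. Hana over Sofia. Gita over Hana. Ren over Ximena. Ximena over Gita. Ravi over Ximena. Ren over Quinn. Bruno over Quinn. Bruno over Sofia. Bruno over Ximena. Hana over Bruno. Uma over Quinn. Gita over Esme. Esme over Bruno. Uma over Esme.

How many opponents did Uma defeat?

Uma's results: beat Esme, Ren, Quinn, Bruno, Sofia, Hana, Ravi, Gita; lost to Ximena.
That is 8 wins.

8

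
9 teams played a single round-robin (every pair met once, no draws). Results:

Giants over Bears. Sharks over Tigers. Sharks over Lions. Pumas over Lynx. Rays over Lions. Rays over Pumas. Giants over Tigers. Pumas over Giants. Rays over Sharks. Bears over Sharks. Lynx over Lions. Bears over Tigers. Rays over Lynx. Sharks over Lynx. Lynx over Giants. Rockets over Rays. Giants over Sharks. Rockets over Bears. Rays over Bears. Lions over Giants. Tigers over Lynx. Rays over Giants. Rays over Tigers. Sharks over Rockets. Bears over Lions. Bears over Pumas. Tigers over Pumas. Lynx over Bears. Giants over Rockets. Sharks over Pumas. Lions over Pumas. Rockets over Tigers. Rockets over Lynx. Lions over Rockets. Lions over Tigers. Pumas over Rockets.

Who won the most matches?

Win totals: Sharks 5, Tigers 2, Rockets 4, Giants 4, Lions 4, Bears 4, Rays 7, Lynx 3, Pumas 3.
Rays leads with 7 wins (next highest: 5).

Rays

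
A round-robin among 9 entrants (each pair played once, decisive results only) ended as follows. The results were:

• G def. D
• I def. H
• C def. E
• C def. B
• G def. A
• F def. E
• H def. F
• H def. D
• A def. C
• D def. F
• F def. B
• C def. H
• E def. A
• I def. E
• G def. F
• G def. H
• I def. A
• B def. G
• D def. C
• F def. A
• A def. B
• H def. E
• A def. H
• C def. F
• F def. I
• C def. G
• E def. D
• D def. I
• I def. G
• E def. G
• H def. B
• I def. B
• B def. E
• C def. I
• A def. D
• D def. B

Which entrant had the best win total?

C

Win totals: A 4, B 2, C 6, D 4, E 3, F 4, G 4, H 4, I 5.
C leads with 6 wins (next highest: 5).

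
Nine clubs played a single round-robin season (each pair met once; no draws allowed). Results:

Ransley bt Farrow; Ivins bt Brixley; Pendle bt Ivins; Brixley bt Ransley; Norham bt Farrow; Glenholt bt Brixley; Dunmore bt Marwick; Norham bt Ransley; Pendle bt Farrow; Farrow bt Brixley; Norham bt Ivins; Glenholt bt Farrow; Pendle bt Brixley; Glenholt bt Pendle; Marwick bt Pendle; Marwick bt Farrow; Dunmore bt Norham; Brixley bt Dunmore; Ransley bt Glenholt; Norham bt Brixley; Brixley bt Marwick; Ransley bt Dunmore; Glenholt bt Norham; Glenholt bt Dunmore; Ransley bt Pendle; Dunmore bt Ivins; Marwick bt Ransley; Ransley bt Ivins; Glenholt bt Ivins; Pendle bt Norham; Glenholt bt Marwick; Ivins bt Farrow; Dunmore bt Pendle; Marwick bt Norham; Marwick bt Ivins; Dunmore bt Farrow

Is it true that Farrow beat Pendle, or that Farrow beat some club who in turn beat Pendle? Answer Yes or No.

No

Farrow did not beat Pendle directly.
Farrow beat Brixley, but each of them lost to Pendle. No two-step path.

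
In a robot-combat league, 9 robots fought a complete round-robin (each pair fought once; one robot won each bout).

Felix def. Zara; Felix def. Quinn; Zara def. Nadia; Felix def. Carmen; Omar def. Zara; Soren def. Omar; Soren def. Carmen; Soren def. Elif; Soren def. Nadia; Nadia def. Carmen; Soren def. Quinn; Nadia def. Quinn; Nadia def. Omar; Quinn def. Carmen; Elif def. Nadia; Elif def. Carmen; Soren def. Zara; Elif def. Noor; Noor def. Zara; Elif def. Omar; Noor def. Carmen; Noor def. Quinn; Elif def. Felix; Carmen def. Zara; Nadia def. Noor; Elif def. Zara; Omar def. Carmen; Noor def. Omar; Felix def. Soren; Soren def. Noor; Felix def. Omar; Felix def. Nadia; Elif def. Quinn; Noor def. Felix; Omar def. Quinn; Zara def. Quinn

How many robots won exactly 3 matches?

Win totals: Elif 7, Zara 2, Omar 3, Felix 6, Noor 5, Carmen 1, Quinn 1, Nadia 4, Soren 7.
Exactly 3: Omar — 1 robot.

1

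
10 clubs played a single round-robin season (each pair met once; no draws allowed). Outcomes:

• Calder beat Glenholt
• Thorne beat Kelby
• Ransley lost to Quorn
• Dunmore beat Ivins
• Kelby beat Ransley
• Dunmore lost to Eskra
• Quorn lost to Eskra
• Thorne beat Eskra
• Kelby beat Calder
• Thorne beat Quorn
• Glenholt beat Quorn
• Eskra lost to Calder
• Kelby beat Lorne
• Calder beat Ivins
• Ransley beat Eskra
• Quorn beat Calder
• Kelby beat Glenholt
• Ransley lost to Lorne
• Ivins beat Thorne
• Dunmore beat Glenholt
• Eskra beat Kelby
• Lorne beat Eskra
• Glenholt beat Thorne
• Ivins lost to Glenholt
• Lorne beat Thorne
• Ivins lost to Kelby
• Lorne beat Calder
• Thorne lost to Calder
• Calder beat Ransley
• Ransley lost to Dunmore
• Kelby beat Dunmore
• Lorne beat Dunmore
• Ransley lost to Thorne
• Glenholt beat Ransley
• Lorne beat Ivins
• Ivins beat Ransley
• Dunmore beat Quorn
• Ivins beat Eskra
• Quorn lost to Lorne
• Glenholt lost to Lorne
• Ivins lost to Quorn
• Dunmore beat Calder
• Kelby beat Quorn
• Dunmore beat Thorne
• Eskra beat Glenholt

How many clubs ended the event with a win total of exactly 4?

Win totals: Calder 5, Dunmore 6, Ivins 3, Kelby 7, Ransley 1, Quorn 3, Lorne 8, Thorne 4, Eskra 4, Glenholt 4.
Exactly 4: Thorne, Eskra, Glenholt — 3 clubs.

3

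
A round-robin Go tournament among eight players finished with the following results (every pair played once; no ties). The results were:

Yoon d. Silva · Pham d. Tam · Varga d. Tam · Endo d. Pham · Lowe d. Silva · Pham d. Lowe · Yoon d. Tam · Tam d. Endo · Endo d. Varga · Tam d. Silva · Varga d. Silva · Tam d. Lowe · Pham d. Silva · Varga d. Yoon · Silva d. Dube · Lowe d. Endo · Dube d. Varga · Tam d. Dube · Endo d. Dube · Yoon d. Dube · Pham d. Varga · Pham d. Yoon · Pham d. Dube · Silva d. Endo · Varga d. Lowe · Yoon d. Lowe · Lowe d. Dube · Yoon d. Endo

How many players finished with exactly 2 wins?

Win totals: Tam 4, Endo 3, Dube 1, Pham 6, Lowe 3, Varga 4, Yoon 5, Silva 2.
Exactly 2: Silva — 1 player.

1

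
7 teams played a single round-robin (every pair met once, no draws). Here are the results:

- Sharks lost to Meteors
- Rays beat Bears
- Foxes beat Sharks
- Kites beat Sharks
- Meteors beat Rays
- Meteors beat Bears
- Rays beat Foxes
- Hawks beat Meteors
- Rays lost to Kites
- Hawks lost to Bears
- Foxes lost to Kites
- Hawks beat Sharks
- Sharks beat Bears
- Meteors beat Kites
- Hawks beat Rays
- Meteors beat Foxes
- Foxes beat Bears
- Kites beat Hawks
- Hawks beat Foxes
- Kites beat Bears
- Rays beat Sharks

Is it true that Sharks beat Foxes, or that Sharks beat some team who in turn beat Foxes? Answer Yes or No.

Sharks did not beat Foxes directly.
Sharks beat Bears, but each of them lost to Foxes. No two-step path.

No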